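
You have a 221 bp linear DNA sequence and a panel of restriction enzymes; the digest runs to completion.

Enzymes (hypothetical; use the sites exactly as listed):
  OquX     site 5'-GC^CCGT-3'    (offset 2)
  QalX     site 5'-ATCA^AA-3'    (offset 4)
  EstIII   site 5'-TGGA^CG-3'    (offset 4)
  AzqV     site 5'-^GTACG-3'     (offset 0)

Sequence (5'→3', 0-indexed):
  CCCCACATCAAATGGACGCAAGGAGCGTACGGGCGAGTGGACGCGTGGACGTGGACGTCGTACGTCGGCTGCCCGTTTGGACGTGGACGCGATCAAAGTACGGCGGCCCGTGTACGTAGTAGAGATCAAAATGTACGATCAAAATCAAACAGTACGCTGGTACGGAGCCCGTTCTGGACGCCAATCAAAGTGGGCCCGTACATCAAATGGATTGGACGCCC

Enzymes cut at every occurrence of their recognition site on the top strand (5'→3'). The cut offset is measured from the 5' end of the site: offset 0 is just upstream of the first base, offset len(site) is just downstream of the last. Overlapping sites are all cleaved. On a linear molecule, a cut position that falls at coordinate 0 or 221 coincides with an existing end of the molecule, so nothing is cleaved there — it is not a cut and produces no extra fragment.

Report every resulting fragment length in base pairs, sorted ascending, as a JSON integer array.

Per-enzyme occurrences:
  OquX (GCCCGT, off=2): starts [70, 105, 166, 193] → cuts [72, 107, 168, 195]
  QalX (ATCAAA, off=4): starts [6, 91, 124, 137, 143, 183, 201] → cuts [10, 95, 128, 141, 147, 187, 205]
  EstIII (TGGACG, off=4): starts [12, 37, 45, 51, 77, 83, 174, 212] → cuts [16, 41, 49, 55, 81, 87, 178, 216]
  AzqV (GTACG, off=0): starts [26, 59, 97, 111, 132, 151, 159] → cuts [26, 59, 97, 111, 132, 151, 159]

All cut coordinates (distinct, sorted): [10, 16, 26, 41, 49, 55, 59, 72, 81, 87, 95, 97, 107, 111, 128, 132, 141, 147, 151, 159, 168, 178, 187, 195, 205, 216]

Fragment lengths:
  [0,10): 10 bp
  [10,16): 6 bp
  [16,26): 10 bp
  [26,41): 15 bp
  [41,49): 8 bp
  [49,55): 6 bp
  [55,59): 4 bp
  [59,72): 13 bp
  [72,81): 9 bp
  [81,87): 6 bp
  [87,95): 8 bp
  [95,97): 2 bp
  [97,107): 10 bp
  [107,111): 4 bp
  [111,128): 17 bp
  [128,132): 4 bp
  [132,141): 9 bp
  [141,147): 6 bp
  [147,151): 4 bp
  [151,159): 8 bp
  [159,168): 9 bp
  [168,178): 10 bp
  [178,187): 9 bp
  [187,195): 8 bp
  [195,205): 10 bp
  [205,216): 11 bp
  [216,221): 5 bp

[2,4,4,4,4,5,6,6,6,6,8,8,8,8,9,9,9,9,10,10,10,10,10,11,13,15,17]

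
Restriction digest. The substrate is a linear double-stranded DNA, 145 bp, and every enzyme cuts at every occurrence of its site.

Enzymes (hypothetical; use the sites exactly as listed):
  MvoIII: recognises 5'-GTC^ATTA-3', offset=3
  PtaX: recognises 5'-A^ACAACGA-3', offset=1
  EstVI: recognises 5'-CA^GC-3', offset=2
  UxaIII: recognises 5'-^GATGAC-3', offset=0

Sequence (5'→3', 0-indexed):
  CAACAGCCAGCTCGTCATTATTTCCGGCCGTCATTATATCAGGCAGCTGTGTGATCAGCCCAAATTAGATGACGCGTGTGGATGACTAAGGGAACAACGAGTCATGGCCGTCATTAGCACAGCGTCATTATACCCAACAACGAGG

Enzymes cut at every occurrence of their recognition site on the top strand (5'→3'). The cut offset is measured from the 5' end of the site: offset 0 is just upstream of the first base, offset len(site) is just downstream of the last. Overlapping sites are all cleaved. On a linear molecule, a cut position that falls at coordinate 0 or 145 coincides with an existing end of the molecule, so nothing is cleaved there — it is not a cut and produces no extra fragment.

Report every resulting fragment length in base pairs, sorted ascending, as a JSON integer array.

Scan for sites:
  MvoIII (GTCATTA, off=3): starts [13, 29, 109, 123] → cuts [16, 32, 112, 126]
  PtaX (AACAACGA, off=1): starts [92, 135] → cuts [93, 136]
  EstVI (CAGC, off=2): starts [3, 7, 43, 55, 119] → cuts [5, 9, 45, 57, 121]
  UxaIII (GATGAC, off=0): starts [67, 80] → cuts [67, 80]

Pooled cuts: [5, 9, 16, 32, 45, 57, 67, 80, 93, 112, 121, 126, 136]

Fragments:
  [0,5): 5 bp
  [5,9): 4 bp
  [9,16): 7 bp
  [16,32): 16 bp
  [32,45): 13 bp
  [45,57): 12 bp
  [57,67): 10 bp
  [67,80): 13 bp
  [80,93): 13 bp
  [93,112): 19 bp
  [112,121): 9 bp
  [121,126): 5 bp
  [126,136): 10 bp
  [136,145): 9 bp

[4,5,5,7,9,9,10,10,12,13,13,13,16,19]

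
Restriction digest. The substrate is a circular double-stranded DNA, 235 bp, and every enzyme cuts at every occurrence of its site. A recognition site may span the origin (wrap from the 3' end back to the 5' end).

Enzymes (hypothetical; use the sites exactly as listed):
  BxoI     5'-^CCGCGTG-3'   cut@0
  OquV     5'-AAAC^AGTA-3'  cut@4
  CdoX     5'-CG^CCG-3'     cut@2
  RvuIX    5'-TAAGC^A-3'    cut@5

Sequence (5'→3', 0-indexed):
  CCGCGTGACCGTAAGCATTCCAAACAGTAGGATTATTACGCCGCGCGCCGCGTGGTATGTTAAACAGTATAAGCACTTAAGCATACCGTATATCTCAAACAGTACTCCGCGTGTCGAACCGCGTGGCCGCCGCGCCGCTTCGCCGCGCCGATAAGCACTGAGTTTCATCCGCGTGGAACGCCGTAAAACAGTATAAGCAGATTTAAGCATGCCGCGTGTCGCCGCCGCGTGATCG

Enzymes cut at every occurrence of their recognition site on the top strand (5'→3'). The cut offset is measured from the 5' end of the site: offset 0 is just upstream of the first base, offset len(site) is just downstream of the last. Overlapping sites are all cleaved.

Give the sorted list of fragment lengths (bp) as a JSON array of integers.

Site scan:
  BxoI CCGCGTG/0: at [0, 47, 106, 118, 168, 211, 224] ⇒ [0, 47, 106, 118, 168, 211, 224]
  OquV AAACAGTA/4: at [21, 61, 96, 185] ⇒ [25, 65, 100, 189]
  CdoX CGCCG/2: at [38, 45, 127, 132, 140, 145, 178, 219, 222, 233] ⇒ [0, 40, 47, 129, 134, 142, 147, 180, 221, 224]
  RvuIX TAAGCA/5: at [11, 69, 77, 151, 193, 203] ⇒ [16, 74, 82, 156, 198, 208]

All cut coordinates (distinct, sorted): [0, 16, 25, 40, 47, 65, 74, 82, 100, 106, 118, 129, 134, 142, 147, 156, 168, 180, 189, 198, 208, 211, 221, 224]

Fragment lengths:
  0→16: 16 bp
  16→25: 9 bp
  25→40: 15 bp
  40→47: 7 bp
  47→65: 18 bp
  65→74: 9 bp
  74→82: 8 bp
  82→100: 18 bp
  100→106: 6 bp
  106→118: 12 bp
  118→129: 11 bp
  129→134: 5 bp
  134→142: 8 bp
  142→147: 5 bp
  147→156: 9 bp
  156→168: 12 bp
  168→180: 12 bp
  180→189: 9 bp
  189→198: 9 bp
  198→208: 10 bp
  208→211: 3 bp
  211→221: 10 bp
  221→224: 3 bp
  224→0 (wrap): 235-224+0 = 11 bp

[3,3,5,5,6,7,8,8,9,9,9,9,9,10,10,11,11,12,12,12,15,16,18,18]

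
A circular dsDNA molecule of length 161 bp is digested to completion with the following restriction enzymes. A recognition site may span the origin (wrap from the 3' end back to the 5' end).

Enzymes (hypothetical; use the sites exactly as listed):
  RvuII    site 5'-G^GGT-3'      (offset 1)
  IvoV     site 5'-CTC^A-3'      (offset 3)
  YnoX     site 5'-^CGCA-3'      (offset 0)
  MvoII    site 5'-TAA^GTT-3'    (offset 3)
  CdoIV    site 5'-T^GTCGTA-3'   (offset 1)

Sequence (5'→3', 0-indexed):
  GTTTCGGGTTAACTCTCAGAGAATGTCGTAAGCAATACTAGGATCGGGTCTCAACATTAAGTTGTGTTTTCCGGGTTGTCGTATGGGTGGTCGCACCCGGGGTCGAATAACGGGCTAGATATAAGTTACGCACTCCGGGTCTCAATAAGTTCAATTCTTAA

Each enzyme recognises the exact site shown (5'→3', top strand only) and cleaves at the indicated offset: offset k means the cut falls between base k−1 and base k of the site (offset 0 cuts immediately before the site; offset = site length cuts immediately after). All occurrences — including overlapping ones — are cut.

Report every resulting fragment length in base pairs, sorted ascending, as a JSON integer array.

[4,4,5,6,6,6,6,7,8,8,9,9,11,13,13,22,24]

Per-enzyme occurrences:
  RvuII GGGT/1: at [5, 45, 72, 84, 99, 136] ⇒ [6, 46, 73, 85, 100, 137]
  IvoV CTCA/3: at [14, 49, 140] ⇒ [17, 52, 143]
  YnoX CGCA/0: at [91, 128] ⇒ [91, 128]
  MvoII TAAGTT/3: at [57, 121, 145, 158] ⇒ [0, 60, 124, 148]
  CdoIV TGTCGTA/1: at [23, 76] ⇒ [24, 77]

Pooled cuts: [0, 6, 17, 24, 46, 52, 60, 73, 77, 85, 91, 100, 124, 128, 137, 143, 148]

Fragments:
  0→6: 6 bp
  6→17: 11 bp
  17→24: 7 bp
  24→46: 22 bp
  46→52: 6 bp
  52→60: 8 bp
  60→73: 13 bp
  73→77: 4 bp
  77→85: 8 bp
  85→91: 6 bp
  91→100: 9 bp
  100→124: 24 bp
  124→128: 4 bp
  128→137: 9 bp
  137→143: 6 bp
  143→148: 5 bp
  148→0 (wrap): 161-148+0 = 13 bp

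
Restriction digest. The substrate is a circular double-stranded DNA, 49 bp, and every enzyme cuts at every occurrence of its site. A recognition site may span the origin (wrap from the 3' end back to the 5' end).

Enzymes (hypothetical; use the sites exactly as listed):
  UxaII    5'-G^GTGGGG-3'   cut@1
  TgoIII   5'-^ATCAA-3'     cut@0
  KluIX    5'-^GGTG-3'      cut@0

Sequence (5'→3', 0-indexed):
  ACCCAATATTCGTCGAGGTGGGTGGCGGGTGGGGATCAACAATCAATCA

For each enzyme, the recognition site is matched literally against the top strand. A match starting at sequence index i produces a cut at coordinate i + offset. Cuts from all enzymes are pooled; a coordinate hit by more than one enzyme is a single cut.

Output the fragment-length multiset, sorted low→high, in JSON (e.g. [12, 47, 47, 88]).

Scan for sites:
  UxaII GGTGGGG/1: at [27] ⇒ [28]
  TgoIII ATCAA/0: at [34, 41, 45] ⇒ [34, 41, 45]
  KluIX GGTG/0: at [16, 20, 27] ⇒ [16, 20, 27]

Pooled cuts: [16, 20, 27, 28, 34, 41, 45]

Fragments:
  16→20: 4 bp
  20→27: 7 bp
  27→28: 1 bp
  28→34: 6 bp
  34→41: 7 bp
  41→45: 4 bp
  45→16 (wrap): 49-45+16 = 20 bp

[1,4,4,6,7,7,20]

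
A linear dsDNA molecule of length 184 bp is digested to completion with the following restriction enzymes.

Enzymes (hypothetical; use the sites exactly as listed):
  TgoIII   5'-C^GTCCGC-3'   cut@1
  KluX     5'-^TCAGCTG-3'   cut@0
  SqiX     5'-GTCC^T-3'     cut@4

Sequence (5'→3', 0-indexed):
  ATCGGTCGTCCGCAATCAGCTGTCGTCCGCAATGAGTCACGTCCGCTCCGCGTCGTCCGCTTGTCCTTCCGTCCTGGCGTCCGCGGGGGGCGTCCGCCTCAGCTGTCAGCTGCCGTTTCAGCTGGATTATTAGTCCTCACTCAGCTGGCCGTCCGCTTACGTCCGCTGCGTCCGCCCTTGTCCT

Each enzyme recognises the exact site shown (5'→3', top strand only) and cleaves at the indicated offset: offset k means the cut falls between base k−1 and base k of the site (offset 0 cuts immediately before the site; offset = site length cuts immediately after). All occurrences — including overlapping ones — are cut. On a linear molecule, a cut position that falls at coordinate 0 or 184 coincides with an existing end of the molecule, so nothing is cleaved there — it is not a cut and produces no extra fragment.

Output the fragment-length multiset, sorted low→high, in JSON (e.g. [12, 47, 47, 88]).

Scan for sites:
  TgoIII CGTCCGC/1: at [6, 23, 39, 53, 77, 90, 149, 159, 168] ⇒ [7, 24, 40, 54, 78, 91, 150, 160, 169]
  KluX TCAGCTG/0: at [15, 98, 105, 117, 140] ⇒ [15, 98, 105, 117, 140]
  SqiX GTCCT/4: at [62, 70, 132, 179] ⇒ [66, 74, 136, 183]

Pooled cuts: [7, 15, 24, 40, 54, 66, 74, 78, 91, 98, 105, 117, 136, 140, 150, 160, 169, 183]

Fragments:
  [0,7): 7 bp
  [7,15): 8 bp
  [15,24): 9 bp
  [24,40): 16 bp
  [40,54): 14 bp
  [54,66): 12 bp
  [66,74): 8 bp
  [74,78): 4 bp
  [78,91): 13 bp
  [91,98): 7 bp
  [98,105): 7 bp
  [105,117): 12 bp
  [117,136): 19 bp
  [136,140): 4 bp
  [140,150): 10 bp
  [150,160): 10 bp
  [160,169): 9 bp
  [169,183): 14 bp
  [183,184): 1 bp

[1,4,4,7,7,7,8,8,9,9,10,10,12,12,13,14,14,16,19]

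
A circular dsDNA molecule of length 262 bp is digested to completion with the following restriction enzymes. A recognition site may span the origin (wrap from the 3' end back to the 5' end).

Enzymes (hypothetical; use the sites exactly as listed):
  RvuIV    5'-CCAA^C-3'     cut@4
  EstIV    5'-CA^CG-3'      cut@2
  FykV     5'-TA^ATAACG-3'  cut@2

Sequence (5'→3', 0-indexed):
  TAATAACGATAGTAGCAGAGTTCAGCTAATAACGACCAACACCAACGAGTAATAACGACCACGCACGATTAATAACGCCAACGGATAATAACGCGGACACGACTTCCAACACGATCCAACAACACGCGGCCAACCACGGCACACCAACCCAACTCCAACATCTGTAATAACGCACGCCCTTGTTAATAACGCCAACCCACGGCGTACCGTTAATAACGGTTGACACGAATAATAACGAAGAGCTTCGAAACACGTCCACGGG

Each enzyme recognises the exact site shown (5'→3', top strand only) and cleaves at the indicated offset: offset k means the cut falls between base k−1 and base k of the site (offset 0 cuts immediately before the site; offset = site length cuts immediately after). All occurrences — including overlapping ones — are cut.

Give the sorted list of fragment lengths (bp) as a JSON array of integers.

Scan for sites:
  RvuIV (CCAAC, off=4): starts [35, 41, 77, 105, 115, 129, 143, 148, 154, 191] → cuts [39, 45, 81, 109, 119, 133, 147, 152, 158, 195]
  EstIV (CACG, off=2): starts [59, 63, 97, 109, 122, 134, 172, 197, 223, 250, 256] → cuts [61, 65, 99, 111, 124, 136, 174, 199, 225, 252, 258]
  FykV (TAATAACG, off=2): starts [0, 26, 49, 69, 85, 164, 183, 210, 229] → cuts [2, 28, 51, 71, 87, 166, 185, 212, 231]

Pooled cuts: [2, 28, 39, 45, 51, 61, 65, 71, 81, 87, 99, 109, 111, 119, 124, 133, 136, 147, 152, 158, 166, 174, 185, 195, 199, 212, 225, 231, 252, 258]

Fragments:
  2→28: 26 bp
  28→39: 11 bp
  39→45: 6 bp
  45→51: 6 bp
  51→61: 10 bp
  61→65: 4 bp
  65→71: 6 bp
  71→81: 10 bp
  81→87: 6 bp
  87→99: 12 bp
  99→109: 10 bp
  109→111: 2 bp
  111→119: 8 bp
  119→124: 5 bp
  124→133: 9 bp
  133→136: 3 bp
  136→147: 11 bp
  147→152: 5 bp
  152→158: 6 bp
  158→166: 8 bp
  166→174: 8 bp
  174→185: 11 bp
  185→195: 10 bp
  195→199: 4 bp
  199→212: 13 bp
  212→225: 13 bp
  225→231: 6 bp
  231→252: 21 bp
  252→258: 6 bp
  258→2 (wrap): 262-258+2 = 6 bp

[2,3,4,4,5,5,6,6,6,6,6,6,6,6,8,8,8,9,10,10,10,10,11,11,11,12,13,13,21,26]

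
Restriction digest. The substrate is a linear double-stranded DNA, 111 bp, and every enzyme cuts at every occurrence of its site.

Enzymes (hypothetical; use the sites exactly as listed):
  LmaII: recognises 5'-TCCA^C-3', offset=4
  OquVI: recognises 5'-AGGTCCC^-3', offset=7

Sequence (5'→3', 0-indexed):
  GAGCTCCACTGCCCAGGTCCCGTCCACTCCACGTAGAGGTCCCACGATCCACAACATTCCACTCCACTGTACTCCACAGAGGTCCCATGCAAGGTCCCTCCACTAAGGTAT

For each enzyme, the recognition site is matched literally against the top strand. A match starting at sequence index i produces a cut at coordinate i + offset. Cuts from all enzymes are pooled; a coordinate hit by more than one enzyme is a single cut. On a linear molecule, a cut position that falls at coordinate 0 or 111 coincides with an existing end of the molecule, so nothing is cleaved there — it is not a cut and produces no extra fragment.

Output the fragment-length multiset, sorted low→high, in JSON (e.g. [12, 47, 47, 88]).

Per-enzyme occurrences:
  LmaII (TCCAC, off=4): starts [4, 22, 27, 47, 57, 62, 72, 98] → cuts [8, 26, 31, 51, 61, 66, 76, 102]
  OquVI (AGGTCCC, off=7): starts [14, 36, 79, 91] → cuts [21, 43, 86, 98]

Pooled cuts: [8, 21, 26, 31, 43, 51, 61, 66, 76, 86, 98, 102]

Fragment lengths:
  [0,8): 8 bp
  [8,21): 13 bp
  [21,26): 5 bp
  [26,31): 5 bp
  [31,43): 12 bp
  [43,51): 8 bp
  [51,61): 10 bp
  [61,66): 5 bp
  [66,76): 10 bp
  [76,86): 10 bp
  [86,98): 12 bp
  [98,102): 4 bp
  [102,111): 9 bp

[4,5,5,5,8,8,9,10,10,10,12,12,13]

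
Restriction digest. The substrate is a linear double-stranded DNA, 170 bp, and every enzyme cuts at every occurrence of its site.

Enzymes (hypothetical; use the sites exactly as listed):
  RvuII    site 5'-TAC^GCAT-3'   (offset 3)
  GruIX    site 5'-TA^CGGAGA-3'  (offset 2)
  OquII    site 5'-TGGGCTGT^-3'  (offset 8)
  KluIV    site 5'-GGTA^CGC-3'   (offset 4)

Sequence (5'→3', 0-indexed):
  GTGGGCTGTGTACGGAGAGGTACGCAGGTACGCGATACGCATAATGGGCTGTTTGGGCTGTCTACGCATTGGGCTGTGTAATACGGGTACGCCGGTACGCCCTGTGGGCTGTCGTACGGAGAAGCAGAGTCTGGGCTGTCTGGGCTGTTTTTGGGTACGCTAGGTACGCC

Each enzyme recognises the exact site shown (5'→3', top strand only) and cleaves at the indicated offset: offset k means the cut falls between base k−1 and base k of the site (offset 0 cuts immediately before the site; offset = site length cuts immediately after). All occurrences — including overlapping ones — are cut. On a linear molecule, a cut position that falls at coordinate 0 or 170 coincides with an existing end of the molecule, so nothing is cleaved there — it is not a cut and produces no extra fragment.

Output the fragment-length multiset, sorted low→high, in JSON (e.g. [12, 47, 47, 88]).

[3,4,4,4,8,8,8,9,9,9,9,9,10,12,12,14,15,23]

Site scan:
  RvuII (TACGCAT, off=3): starts [35, 62] → cuts [38, 65]
  GruIX (TACGGAGA, off=2): starts [10, 114] → cuts [12, 116]
  OquII (TGGGCTGT, off=8): starts [1, 44, 53, 69, 104, 131, 140] → cuts [9, 52, 61, 77, 112, 139, 148]
  KluIV (GGTACGC, off=4): starts [18, 26, 85, 93, 153, 162] → cuts [22, 30, 89, 97, 157, 166]

All cut coordinates (distinct, sorted): [9, 12, 22, 30, 38, 52, 61, 65, 77, 89, 97, 112, 116, 139, 148, 157, 166]

Fragment lengths:
  [0,9): 9 bp
  [9,12): 3 bp
  [12,22): 10 bp
  [22,30): 8 bp
  [30,38): 8 bp
  [38,52): 14 bp
  [52,61): 9 bp
  [61,65): 4 bp
  [65,77): 12 bp
  [77,89): 12 bp
  [89,97): 8 bp
  [97,112): 15 bp
  [112,116): 4 bp
  [116,139): 23 bp
  [139,148): 9 bp
  [148,157): 9 bp
  [157,166): 9 bp
  [166,170): 4 bp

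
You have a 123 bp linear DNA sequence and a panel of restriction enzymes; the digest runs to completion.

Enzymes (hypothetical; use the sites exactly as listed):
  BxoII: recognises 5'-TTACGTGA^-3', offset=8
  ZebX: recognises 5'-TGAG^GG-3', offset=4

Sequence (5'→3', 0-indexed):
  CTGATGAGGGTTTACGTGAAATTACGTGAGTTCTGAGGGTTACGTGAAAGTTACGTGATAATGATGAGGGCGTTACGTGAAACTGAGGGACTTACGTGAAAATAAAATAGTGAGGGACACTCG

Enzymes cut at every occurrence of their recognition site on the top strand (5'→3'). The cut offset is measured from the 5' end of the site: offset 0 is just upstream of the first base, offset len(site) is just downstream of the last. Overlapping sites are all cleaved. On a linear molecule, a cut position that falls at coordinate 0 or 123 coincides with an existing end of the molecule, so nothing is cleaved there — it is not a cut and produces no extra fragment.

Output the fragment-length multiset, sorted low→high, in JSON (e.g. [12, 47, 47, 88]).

[7,8,8,9,10,10,10,11,11,12,12,15]

Site scan:
  BxoII TTACGTGA/8: at [11, 21, 39, 50, 72, 91] ⇒ [19, 29, 47, 58, 80, 99]
  ZebX TGAGGG/4: at [4, 33, 64, 83, 110] ⇒ [8, 37, 68, 87, 114]

Pooled cuts: [8, 19, 29, 37, 47, 58, 68, 80, 87, 99, 114]

Fragments:
  [0,8): 8 bp
  [8,19): 11 bp
  [19,29): 10 bp
  [29,37): 8 bp
  [37,47): 10 bp
  [47,58): 11 bp
  [58,68): 10 bp
  [68,80): 12 bp
  [80,87): 7 bp
  [87,99): 12 bp
  [99,114): 15 bp
  [114,123): 9 bp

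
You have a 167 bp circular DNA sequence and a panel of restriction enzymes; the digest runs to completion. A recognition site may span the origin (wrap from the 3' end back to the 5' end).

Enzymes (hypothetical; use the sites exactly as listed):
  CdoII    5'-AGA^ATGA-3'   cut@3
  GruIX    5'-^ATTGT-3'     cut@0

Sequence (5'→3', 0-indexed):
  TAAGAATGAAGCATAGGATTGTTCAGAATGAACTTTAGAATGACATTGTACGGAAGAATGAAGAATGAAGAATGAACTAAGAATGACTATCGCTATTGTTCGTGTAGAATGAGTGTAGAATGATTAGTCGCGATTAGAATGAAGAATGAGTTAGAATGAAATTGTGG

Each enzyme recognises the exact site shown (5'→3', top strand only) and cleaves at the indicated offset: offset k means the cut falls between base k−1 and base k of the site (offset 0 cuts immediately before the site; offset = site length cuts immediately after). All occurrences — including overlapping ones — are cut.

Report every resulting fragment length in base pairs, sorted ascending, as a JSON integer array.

Scan for sites:
  CdoII AGAATGA/3: at [2, 24, 36, 54, 61, 68, 79, 105, 116, 135, 142, 152] ⇒ [5, 27, 39, 57, 64, 71, 82, 108, 119, 138, 145, 155]
  GruIX ATTGT/0: at [17, 44, 94, 160] ⇒ [17, 44, 94, 160]

All cut coordinates (distinct, sorted): [5, 17, 27, 39, 44, 57, 64, 71, 82, 94, 108, 119, 138, 145, 155, 160]

Fragments:
  5→17: 12 bp
  17→27: 10 bp
  27→39: 12 bp
  39→44: 5 bp
  44→57: 13 bp
  57→64: 7 bp
  64→71: 7 bp
  71→82: 11 bp
  82→94: 12 bp
  94→108: 14 bp
  108→119: 11 bp
  119→138: 19 bp
  138→145: 7 bp
  145→155: 10 bp
  155→160: 5 bp
  160→5 (wrap): 167-160+5 = 12 bp

[5,5,7,7,7,10,10,11,11,12,12,12,12,13,14,19]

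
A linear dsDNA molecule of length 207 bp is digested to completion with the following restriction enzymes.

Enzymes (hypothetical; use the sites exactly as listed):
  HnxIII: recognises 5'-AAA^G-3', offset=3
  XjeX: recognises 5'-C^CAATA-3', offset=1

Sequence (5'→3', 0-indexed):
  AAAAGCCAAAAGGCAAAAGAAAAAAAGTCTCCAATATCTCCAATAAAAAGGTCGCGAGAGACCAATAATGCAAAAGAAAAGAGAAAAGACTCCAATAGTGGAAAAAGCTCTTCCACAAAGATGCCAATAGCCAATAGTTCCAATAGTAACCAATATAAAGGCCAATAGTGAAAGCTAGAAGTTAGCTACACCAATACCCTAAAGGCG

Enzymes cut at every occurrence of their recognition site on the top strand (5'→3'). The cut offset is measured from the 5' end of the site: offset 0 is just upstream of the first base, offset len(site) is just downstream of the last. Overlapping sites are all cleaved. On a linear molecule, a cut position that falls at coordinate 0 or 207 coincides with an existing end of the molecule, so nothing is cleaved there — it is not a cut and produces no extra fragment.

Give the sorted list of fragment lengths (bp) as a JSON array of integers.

[3,4,4,5,5,5,5,7,7,7,7,8,9,9,9,9,10,11,12,13,13,13,14,18]

Per-enzyme occurrences:
  HnxIII AAAG/3: at [1, 8, 15, 23, 46, 72, 77, 84, 103, 116, 156, 170, 200] ⇒ [4, 11, 18, 26, 49, 75, 80, 87, 106, 119, 159, 173, 203]
  XjeX CCAATA/1: at [30, 39, 61, 91, 123, 130, 139, 149, 161, 190] ⇒ [31, 40, 62, 92, 124, 131, 140, 150, 162, 191]

Pooled cuts: [4, 11, 18, 26, 31, 40, 49, 62, 75, 80, 87, 92, 106, 119, 124, 131, 140, 150, 159, 162, 173, 191, 203]

Fragment lengths:
  [0,4): 4 bp
  [4,11): 7 bp
  [11,18): 7 bp
  [18,26): 8 bp
  [26,31): 5 bp
  [31,40): 9 bp
  [40,49): 9 bp
  [49,62): 13 bp
  [62,75): 13 bp
  [75,80): 5 bp
  [80,87): 7 bp
  [87,92): 5 bp
  [92,106): 14 bp
  [106,119): 13 bp
  [119,124): 5 bp
  [124,131): 7 bp
  [131,140): 9 bp
  [140,150): 10 bp
  [150,159): 9 bp
  [159,162): 3 bp
  [162,173): 11 bp
  [173,191): 18 bp
  [191,203): 12 bp
  [203,207): 4 bp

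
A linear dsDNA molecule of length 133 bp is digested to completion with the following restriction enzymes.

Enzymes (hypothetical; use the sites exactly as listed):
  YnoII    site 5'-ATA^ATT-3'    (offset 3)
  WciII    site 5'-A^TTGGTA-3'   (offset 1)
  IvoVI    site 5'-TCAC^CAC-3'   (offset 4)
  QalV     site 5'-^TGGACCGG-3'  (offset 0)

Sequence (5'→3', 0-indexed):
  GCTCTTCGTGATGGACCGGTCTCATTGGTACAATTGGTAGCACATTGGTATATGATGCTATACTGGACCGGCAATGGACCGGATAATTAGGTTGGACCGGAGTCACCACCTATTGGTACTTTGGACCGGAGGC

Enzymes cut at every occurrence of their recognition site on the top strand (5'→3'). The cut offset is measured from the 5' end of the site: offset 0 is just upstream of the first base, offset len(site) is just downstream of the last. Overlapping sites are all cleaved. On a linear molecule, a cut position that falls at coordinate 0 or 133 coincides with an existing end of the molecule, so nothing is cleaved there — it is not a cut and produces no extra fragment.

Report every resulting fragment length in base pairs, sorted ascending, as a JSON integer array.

[6,7,9,9,11,11,11,11,12,13,14,19]

Per-enzyme occurrences:
  YnoII (ATAATT, off=3): starts [82] → cuts [85]
  WciII (ATTGGTA, off=1): starts [23, 32, 43, 111] → cuts [24, 33, 44, 112]
  IvoVI (TCACCAC, off=4): starts [102] → cuts [106]
  QalV (TGGACCGG, off=0): starts [11, 63, 74, 92, 121] → cuts [11, 63, 74, 92, 121]

All cut coordinates (distinct, sorted): [11, 24, 33, 44, 63, 74, 85, 92, 106, 112, 121]

Fragments:
  [0,11): 11 bp
  [11,24): 13 bp
  [24,33): 9 bp
  [33,44): 11 bp
  [44,63): 19 bp
  [63,74): 11 bp
  [74,85): 11 bp
  [85,92): 7 bp
  [92,106): 14 bp
  [106,112): 6 bp
  [112,121): 9 bp
  [121,133): 12 bp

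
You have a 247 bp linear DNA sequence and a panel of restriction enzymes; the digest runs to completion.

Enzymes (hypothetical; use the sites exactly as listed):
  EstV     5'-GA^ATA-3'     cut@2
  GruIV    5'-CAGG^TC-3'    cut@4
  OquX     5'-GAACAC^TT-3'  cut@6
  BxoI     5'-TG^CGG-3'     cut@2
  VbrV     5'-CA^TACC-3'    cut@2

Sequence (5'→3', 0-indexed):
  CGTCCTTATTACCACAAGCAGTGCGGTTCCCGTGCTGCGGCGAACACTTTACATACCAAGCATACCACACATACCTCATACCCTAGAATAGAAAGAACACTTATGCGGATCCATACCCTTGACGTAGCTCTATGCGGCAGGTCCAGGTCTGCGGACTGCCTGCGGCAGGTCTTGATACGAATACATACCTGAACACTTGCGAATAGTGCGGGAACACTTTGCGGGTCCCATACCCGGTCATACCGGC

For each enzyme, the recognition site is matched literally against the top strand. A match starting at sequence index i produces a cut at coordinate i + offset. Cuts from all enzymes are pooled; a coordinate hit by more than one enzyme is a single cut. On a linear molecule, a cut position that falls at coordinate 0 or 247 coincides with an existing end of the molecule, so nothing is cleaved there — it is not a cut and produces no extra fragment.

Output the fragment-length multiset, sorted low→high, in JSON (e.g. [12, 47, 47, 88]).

[4,4,5,5,6,6,6,6,7,7,7,7,8,9,9,9,9,9,10,10,11,11,11,13,14,21,23]

Per-enzyme occurrences:
  EstV GAATA/2: at [85, 178, 200] ⇒ [87, 180, 202]
  GruIV CAGGTC/4: at [137, 143, 165] ⇒ [141, 147, 169]
  OquX GAACACTT/6: at [41, 94, 190, 211] ⇒ [47, 100, 196, 217]
  BxoI TGCGG/2: at [21, 35, 103, 132, 149, 160, 206, 219] ⇒ [23, 37, 105, 134, 151, 162, 208, 221]
  VbrV CATACC/2: at [51, 60, 69, 76, 111, 183, 228, 238] ⇒ [53, 62, 71, 78, 113, 185, 230, 240]

Pooled cuts: [23, 37, 47, 53, 62, 71, 78, 87, 100, 105, 113, 134, 141, 147, 151, 162, 169, 180, 185, 196, 202, 208, 217, 221, 230, 240]

Fragment lengths:
  [0,23): 23 bp
  [23,37): 14 bp
  [37,47): 10 bp
  [47,53): 6 bp
  [53,62): 9 bp
  [62,71): 9 bp
  [71,78): 7 bp
  [78,87): 9 bp
  [87,100): 13 bp
  [100,105): 5 bp
  [105,113): 8 bp
  [113,134): 21 bp
  [134,141): 7 bp
  [141,147): 6 bp
  [147,151): 4 bp
  [151,162): 11 bp
  [162,169): 7 bp
  [169,180): 11 bp
  [180,185): 5 bp
  [185,196): 11 bp
  [196,202): 6 bp
  [202,208): 6 bp
  [208,217): 9 bp
  [217,221): 4 bp
  [221,230): 9 bp
  [230,240): 10 bp
  [240,247): 7 bp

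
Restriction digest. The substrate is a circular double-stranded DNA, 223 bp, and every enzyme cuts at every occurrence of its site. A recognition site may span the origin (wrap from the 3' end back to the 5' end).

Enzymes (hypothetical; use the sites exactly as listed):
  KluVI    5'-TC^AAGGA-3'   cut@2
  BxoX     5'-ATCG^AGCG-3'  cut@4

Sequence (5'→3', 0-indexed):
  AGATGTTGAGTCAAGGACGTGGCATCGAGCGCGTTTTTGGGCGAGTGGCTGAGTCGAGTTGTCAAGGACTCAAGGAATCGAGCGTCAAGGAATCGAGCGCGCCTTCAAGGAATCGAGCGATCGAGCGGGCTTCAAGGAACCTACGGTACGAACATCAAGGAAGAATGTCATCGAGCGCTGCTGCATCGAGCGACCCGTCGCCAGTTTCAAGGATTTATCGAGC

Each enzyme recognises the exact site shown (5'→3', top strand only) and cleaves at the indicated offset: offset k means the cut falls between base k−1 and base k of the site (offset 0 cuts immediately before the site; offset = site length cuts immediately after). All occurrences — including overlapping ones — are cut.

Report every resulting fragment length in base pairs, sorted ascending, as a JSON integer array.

Scan for sites:
  KluVI TCAAGGA/2: at [10, 61, 69, 84, 104, 131, 154, 206] ⇒ [12, 63, 71, 86, 106, 133, 156, 208]
  BxoX ATCGAGCG/4: at [23, 76, 91, 111, 119, 169, 184] ⇒ [27, 80, 95, 115, 123, 173, 188]

Pooled cuts: [12, 27, 63, 71, 80, 86, 95, 106, 115, 123, 133, 156, 173, 188, 208]

Fragments:
  12→27: 15 bp
  27→63: 36 bp
  63→71: 8 bp
  71→80: 9 bp
  80→86: 6 bp
  86→95: 9 bp
  95→106: 11 bp
  106→115: 9 bp
  115→123: 8 bp
  123→133: 10 bp
  133→156: 23 bp
  156→173: 17 bp
  173→188: 15 bp
  188→208: 20 bp
  208→12 (wrap): 223-208+12 = 27 bp

[6,8,8,9,9,9,10,11,15,15,17,20,23,27,36]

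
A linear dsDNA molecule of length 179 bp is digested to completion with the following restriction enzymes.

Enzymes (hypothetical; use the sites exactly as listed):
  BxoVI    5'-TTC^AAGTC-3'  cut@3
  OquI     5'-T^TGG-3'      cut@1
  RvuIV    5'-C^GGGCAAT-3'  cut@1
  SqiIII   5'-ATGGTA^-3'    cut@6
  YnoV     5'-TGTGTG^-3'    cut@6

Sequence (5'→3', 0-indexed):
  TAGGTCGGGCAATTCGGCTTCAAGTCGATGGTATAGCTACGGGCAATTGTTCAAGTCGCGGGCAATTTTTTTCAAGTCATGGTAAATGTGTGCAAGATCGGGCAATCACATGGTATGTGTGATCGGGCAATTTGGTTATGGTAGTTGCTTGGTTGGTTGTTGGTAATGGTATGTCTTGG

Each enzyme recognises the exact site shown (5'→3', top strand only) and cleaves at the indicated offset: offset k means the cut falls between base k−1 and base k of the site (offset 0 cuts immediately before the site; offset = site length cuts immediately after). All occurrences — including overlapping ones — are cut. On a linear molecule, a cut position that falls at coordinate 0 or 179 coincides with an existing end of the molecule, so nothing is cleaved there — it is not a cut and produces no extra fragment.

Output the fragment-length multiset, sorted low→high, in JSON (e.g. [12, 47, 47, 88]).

[3,3,4,5,6,6,6,7,7,7,7,8,8,11,11,11,12,12,14,15,16]

Site scan:
  BxoVI (TTCAAGTC, off=3): starts [18, 49, 70] → cuts [21, 52, 73]
  OquI (TTGG, off=1): starts [131, 148, 152, 159, 175] → cuts [132, 149, 153, 160, 176]
  RvuIV (CGGGCAAT, off=1): starts [5, 39, 58, 98, 123] → cuts [6, 40, 59, 99, 124]
  SqiIII (ATGGTA, off=6): starts [27, 78, 109, 137, 165] → cuts [33, 84, 115, 143, 171]
  YnoV (TGTGTG, off=6): starts [86, 115] → cuts [92, 121]

All cut coordinates (distinct, sorted): [6, 21, 33, 40, 52, 59, 73, 84, 92, 99, 115, 121, 124, 132, 143, 149, 153, 160, 171, 176]

Fragment lengths:
  [0,6): 6 bp
  [6,21): 15 bp
  [21,33): 12 bp
  [33,40): 7 bp
  [40,52): 12 bp
  [52,59): 7 bp
  [59,73): 14 bp
  [73,84): 11 bp
  [84,92): 8 bp
  [92,99): 7 bp
  [99,115): 16 bp
  [115,121): 6 bp
  [121,124): 3 bp
  [124,132): 8 bp
  [132,143): 11 bp
  [143,149): 6 bp
  [149,153): 4 bp
  [153,160): 7 bp
  [160,171): 11 bp
  [171,176): 5 bp
  [176,179): 3 bp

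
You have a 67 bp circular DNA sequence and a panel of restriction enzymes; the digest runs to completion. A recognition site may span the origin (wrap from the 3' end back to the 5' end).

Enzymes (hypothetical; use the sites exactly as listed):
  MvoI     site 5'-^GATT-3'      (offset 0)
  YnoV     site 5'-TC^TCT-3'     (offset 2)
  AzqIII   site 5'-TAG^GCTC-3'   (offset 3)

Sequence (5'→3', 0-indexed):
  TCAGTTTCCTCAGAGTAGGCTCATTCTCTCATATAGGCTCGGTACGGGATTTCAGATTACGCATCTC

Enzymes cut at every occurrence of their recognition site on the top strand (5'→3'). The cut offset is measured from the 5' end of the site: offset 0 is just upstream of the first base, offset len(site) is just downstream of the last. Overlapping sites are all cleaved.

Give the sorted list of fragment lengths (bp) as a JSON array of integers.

[7,8,10,11,11,20]

Site scan:
  MvoI (GATT, off=0): starts [47, 54] → cuts [47, 54]
  YnoV (TCTCT, off=2): starts [24, 63] → cuts [26, 65]
  AzqIII (TAGGCTC, off=3): starts [15, 33] → cuts [18, 36]

Pooled cuts: [18, 26, 36, 47, 54, 65]

Fragments:
  18→26: 8 bp
  26→36: 10 bp
  36→47: 11 bp
  47→54: 7 bp
  54→65: 11 bp
  65→18 (wrap): 67-65+18 = 20 bp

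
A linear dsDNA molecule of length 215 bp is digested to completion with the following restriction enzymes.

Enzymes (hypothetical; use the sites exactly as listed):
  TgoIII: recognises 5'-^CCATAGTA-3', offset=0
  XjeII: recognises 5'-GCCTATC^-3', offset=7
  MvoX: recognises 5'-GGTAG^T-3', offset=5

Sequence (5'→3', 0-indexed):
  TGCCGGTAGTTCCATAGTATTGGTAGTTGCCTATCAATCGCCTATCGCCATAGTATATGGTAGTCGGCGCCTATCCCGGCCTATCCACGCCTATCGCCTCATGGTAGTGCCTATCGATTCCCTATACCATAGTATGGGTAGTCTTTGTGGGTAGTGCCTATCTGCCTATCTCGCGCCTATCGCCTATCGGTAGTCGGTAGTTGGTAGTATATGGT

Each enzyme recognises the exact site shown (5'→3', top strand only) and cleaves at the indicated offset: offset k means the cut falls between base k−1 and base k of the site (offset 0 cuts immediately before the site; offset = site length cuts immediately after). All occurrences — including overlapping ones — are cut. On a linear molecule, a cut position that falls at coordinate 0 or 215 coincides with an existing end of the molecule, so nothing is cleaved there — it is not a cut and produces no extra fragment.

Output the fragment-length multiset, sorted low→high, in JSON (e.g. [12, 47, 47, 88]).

[1,2,5,7,7,7,8,8,8,8,9,9,10,10,11,11,11,12,12,13,15,15,16]

Site scan:
  TgoIII (CCATAGTA, off=0): starts [11, 47, 126] → cuts [11, 47, 126]
  XjeII (GCCTATC, off=7): starts [28, 39, 68, 78, 88, 108, 155, 163, 174, 181] → cuts [35, 46, 75, 85, 95, 115, 162, 170, 181, 188]
  MvoX (GGTAGT, off=5): starts [4, 21, 58, 102, 136, 149, 188, 195, 202] → cuts [9, 26, 63, 107, 141, 154, 193, 200, 207]

Pooled cuts: [9, 11, 26, 35, 46, 47, 63, 75, 85, 95, 107, 115, 126, 141, 154, 162, 170, 181, 188, 193, 200, 207]

Fragments:
  [0,9): 9 bp
  [9,11): 2 bp
  [11,26): 15 bp
  [26,35): 9 bp
  [35,46): 11 bp
  [46,47): 1 bp
  [47,63): 16 bp
  [63,75): 12 bp
  [75,85): 10 bp
  [85,95): 10 bp
  [95,107): 12 bp
  [107,115): 8 bp
  [115,126): 11 bp
  [126,141): 15 bp
  [141,154): 13 bp
  [154,162): 8 bp
  [162,170): 8 bp
  [170,181): 11 bp
  [181,188): 7 bp
  [188,193): 5 bp
  [193,200): 7 bp
  [200,207): 7 bp
  [207,215): 8 bp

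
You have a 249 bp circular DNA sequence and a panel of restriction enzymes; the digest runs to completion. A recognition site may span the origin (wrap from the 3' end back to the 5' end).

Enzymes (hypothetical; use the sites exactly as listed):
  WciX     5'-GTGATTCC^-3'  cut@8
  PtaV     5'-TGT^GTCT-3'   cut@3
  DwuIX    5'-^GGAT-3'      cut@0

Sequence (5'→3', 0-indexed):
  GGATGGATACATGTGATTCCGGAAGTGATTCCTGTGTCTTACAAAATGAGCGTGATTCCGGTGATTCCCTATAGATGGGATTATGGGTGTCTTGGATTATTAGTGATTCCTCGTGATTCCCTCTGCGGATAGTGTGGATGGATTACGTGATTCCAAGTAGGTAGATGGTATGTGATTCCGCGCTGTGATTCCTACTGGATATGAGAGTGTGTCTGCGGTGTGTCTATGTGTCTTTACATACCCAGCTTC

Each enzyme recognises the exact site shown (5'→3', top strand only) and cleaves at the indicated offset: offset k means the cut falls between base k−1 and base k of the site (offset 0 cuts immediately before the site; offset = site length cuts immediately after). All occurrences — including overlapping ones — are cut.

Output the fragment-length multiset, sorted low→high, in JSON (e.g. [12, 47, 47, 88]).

[3,4,4,4,6,8,9,9,9,10,11,12,13,14,15,16,16,17,20,24,25]

Per-enzyme occurrences:
  WciX GTGATTCC/8: at [12, 24, 51, 60, 102, 112, 146, 171, 184] ⇒ [20, 32, 59, 68, 110, 120, 154, 179, 192]
  PtaV TGTGTCT/3: at [32, 207, 218, 226] ⇒ [35, 210, 221, 229]
  DwuIX GGAT/0: at [0, 4, 77, 93, 126, 135, 139, 196] ⇒ [0, 4, 77, 93, 126, 135, 139, 196]

Pooled cuts: [0, 4, 20, 32, 35, 59, 68, 77, 93, 110, 120, 126, 135, 139, 154, 179, 192, 196, 210, 221, 229]

Fragments:
  0→4: 4 bp
  4→20: 16 bp
  20→32: 12 bp
  32→35: 3 bp
  35→59: 24 bp
  59→68: 9 bp
  68→77: 9 bp
  77→93: 16 bp
  93→110: 17 bp
  110→120: 10 bp
  120→126: 6 bp
  126→135: 9 bp
  135→139: 4 bp
  139→154: 15 bp
  154→179: 25 bp
  179→192: 13 bp
  192→196: 4 bp
  196→210: 14 bp
  210→221: 11 bp
  221→229: 8 bp
  229→0 (wrap): 249-229+0 = 20 bp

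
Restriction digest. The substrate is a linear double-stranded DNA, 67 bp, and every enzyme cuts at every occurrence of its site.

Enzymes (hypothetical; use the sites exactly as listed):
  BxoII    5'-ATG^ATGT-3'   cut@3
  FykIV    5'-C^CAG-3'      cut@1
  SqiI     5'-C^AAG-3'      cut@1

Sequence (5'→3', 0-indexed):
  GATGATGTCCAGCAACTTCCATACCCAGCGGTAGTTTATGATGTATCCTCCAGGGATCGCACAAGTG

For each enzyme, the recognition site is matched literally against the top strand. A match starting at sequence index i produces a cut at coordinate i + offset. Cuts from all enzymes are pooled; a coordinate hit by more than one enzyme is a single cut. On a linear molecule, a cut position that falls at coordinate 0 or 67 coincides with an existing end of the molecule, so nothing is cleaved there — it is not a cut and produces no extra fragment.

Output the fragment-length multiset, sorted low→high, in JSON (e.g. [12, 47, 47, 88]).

[4,5,5,10,12,15,16]

Site scan:
  BxoII (ATGATGT, off=3): starts [1, 37] → cuts [4, 40]
  FykIV (CCAG, off=1): starts [8, 24, 49] → cuts [9, 25, 50]
  SqiI (CAAG, off=1): starts [61] → cuts [62]

All cut coordinates (distinct, sorted): [4, 9, 25, 40, 50, 62]

Fragment lengths:
  [0,4): 4 bp
  [4,9): 5 bp
  [9,25): 16 bp
  [25,40): 15 bp
  [40,50): 10 bp
  [50,62): 12 bp
  [62,67): 5 bp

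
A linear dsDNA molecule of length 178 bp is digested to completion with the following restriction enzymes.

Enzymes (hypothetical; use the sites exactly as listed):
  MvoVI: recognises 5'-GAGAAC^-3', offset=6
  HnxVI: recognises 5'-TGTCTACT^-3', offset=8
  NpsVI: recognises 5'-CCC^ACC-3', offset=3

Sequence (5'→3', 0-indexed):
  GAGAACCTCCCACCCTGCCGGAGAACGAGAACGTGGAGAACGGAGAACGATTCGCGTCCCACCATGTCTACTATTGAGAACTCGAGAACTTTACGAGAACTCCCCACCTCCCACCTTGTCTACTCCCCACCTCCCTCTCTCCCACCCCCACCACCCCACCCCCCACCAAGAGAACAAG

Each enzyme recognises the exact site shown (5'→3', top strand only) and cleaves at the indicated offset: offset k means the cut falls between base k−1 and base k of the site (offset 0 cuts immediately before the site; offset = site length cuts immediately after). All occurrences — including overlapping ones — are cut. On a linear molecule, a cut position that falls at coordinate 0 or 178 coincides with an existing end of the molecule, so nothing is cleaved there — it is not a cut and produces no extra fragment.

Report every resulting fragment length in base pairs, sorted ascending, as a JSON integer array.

[3,4,5,5,6,6,6,7,7,7,8,8,9,9,11,11,12,12,12,15,15]

Per-enzyme occurrences:
  MvoVI GAGAAC/6: at [0, 20, 26, 35, 42, 75, 83, 94, 169] ⇒ [6, 26, 32, 41, 48, 81, 89, 100, 175]
  HnxVI TGTCTACT/8: at [64, 116] ⇒ [72, 124]
  NpsVI CCCACC/3: at [8, 57, 102, 109, 125, 140, 146, 154, 161] ⇒ [11, 60, 105, 112, 128, 143, 149, 157, 164]

Pooled cuts: [6, 11, 26, 32, 41, 48, 60, 72, 81, 89, 100, 105, 112, 124, 128, 143, 149, 157, 164, 175]

Fragments:
  [0,6): 6 bp
  [6,11): 5 bp
  [11,26): 15 bp
  [26,32): 6 bp
  [32,41): 9 bp
  [41,48): 7 bp
  [48,60): 12 bp
  [60,72): 12 bp
  [72,81): 9 bp
  [81,89): 8 bp
  [89,100): 11 bp
  [100,105): 5 bp
  [105,112): 7 bp
  [112,124): 12 bp
  [124,128): 4 bp
  [128,143): 15 bp
  [143,149): 6 bp
  [149,157): 8 bp
  [157,164): 7 bp
  [164,175): 11 bp
  [175,178): 3 bp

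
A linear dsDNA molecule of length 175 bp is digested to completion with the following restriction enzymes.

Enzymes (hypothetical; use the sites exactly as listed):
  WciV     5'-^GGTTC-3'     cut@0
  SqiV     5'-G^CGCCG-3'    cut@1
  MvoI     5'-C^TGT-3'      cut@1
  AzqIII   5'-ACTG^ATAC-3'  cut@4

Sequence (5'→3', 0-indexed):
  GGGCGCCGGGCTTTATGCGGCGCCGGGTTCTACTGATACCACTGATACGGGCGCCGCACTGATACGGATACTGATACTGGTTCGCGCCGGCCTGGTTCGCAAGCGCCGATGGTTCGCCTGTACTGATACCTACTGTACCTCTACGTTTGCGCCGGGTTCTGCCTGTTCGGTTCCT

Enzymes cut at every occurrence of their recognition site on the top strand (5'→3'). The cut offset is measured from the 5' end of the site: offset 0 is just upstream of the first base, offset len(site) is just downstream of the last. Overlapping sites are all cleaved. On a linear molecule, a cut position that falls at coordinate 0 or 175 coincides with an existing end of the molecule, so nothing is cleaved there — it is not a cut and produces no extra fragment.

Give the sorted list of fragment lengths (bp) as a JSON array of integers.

Per-enzyme occurrences:
  WciV GGTTC/0: at [25, 78, 93, 110, 154, 168] ⇒ [25, 78, 93, 110, 154, 168]
  SqiV GCGCCG/1: at [2, 19, 50, 83, 102, 148] ⇒ [3, 20, 51, 84, 103, 149]
  MvoI CTGT/1: at [117, 132, 162] ⇒ [118, 133, 163]
  AzqIII ACTGATAC/4: at [31, 40, 57, 69, 121] ⇒ [35, 44, 61, 73, 125]

Pooled cuts: [3, 20, 25, 35, 44, 51, 61, 73, 78, 84, 93, 103, 110, 118, 125, 133, 149, 154, 163, 168]

Fragment lengths:
  [0,3): 3 bp
  [3,20): 17 bp
  [20,25): 5 bp
  [25,35): 10 bp
  [35,44): 9 bp
  [44,51): 7 bp
  [51,61): 10 bp
  [61,73): 12 bp
  [73,78): 5 bp
  [78,84): 6 bp
  [84,93): 9 bp
  [93,103): 10 bp
  [103,110): 7 bp
  [110,118): 8 bp
  [118,125): 7 bp
  [125,133): 8 bp
  [133,149): 16 bp
  [149,154): 5 bp
  [154,163): 9 bp
  [163,168): 5 bp
  [168,175): 7 bp

[3,5,5,5,5,6,7,7,7,7,8,8,9,9,9,10,10,10,12,16,17]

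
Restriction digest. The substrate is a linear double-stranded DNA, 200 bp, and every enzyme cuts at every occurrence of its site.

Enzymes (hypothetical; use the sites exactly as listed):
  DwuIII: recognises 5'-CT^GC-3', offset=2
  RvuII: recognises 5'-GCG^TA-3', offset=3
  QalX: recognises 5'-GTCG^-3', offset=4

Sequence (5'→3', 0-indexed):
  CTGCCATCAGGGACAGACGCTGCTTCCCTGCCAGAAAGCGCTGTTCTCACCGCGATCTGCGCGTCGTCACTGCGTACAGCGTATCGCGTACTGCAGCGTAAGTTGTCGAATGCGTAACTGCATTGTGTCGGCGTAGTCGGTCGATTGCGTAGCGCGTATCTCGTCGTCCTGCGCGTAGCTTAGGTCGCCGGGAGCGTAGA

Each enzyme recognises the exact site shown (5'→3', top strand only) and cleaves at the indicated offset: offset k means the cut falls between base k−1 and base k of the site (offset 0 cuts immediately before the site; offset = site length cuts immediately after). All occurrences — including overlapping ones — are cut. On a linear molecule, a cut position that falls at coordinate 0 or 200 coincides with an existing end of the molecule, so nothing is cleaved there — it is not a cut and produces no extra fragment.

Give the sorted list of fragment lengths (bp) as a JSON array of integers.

[2,3,3,4,4,4,4,5,5,5,6,6,6,6,7,7,7,8,8,9,10,10,11,12,19,29]

Scan for sites:
  DwuIII (CTGC, off=2): starts [0, 19, 27, 56, 69, 90, 117, 168] → cuts [2, 21, 29, 58, 71, 92, 119, 170]
  RvuII (GCGTA, off=3): starts [71, 78, 85, 95, 111, 130, 146, 153, 172, 193] → cuts [74, 81, 88, 98, 114, 133, 149, 156, 175, 196]
  QalX (GTCG, off=4): starts [62, 104, 126, 135, 139, 162, 183] → cuts [66, 108, 130, 139, 143, 166, 187]

Pooled cuts: [2, 21, 29, 58, 66, 71, 74, 81, 88, 92, 98, 108, 114, 119, 130, 133, 139, 143, 149, 156, 166, 170, 175, 187, 196]

Fragment lengths:
  [0,2): 2 bp
  [2,21): 19 bp
  [21,29): 8 bp
  [29,58): 29 bp
  [58,66): 8 bp
  [66,71): 5 bp
  [71,74): 3 bp
  [74,81): 7 bp
  [81,88): 7 bp
  [88,92): 4 bp
  [92,98): 6 bp
  [98,108): 10 bp
  [108,114): 6 bp
  [114,119): 5 bp
  [119,130): 11 bp
  [130,133): 3 bp
  [133,139): 6 bp
  [139,143): 4 bp
  [143,149): 6 bp
  [149,156): 7 bp
  [156,166): 10 bp
  [166,170): 4 bp
  [170,175): 5 bp
  [175,187): 12 bp
  [187,196): 9 bp
  [196,200): 4 bp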